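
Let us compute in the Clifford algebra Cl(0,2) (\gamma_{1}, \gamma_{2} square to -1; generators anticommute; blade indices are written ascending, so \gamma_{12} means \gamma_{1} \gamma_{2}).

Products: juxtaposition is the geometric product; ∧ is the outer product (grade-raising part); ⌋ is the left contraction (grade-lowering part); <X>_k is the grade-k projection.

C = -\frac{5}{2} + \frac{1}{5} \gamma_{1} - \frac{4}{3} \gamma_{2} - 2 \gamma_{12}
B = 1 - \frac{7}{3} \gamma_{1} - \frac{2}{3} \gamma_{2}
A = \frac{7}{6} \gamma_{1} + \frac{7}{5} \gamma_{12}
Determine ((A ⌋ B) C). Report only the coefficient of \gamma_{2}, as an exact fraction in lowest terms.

step 1: \frac{49}{18}
step 2: -\frac{245}{36} + \frac{49}{90} \gamma_{1} - \frac{98}{27} \gamma_{2} - \frac{49}{9} \gamma_{12}
Answer: -\frac{98}{27}


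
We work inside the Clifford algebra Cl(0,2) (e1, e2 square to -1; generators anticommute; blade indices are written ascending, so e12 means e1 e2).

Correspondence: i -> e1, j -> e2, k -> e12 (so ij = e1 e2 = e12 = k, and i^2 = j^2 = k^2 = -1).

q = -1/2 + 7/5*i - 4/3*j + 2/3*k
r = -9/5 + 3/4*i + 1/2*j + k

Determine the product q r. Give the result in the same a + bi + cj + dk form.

In blades: q = -1/2 + 7/5*e1 - 4/3*e2 + 2/3*e12, r = -9/5 + 3/4*e1 + 1/2*e2 + e12.
Distribute q over r term by term (generator squares from the signature, products reordered to ascending indices): (-1/2)*r = 9/10 - 3/8*e1 - 1/4*e2 - 1/2*e12; (7/5*e1)*r = -21/20 - 63/25*e1 - 7/5*e2 + 7/10*e12; (-4/3*e2)*r = 2/3 - 4/3*e1 + 12/5*e2 + e12; (2/3*e12)*r = -2/3 - 1/3*e1 + 1/2*e2 - 6/5*e12.
Sum: -3/20 - 2737/600*e1 + 5/4*e2; translating back through the correspondence:
Answer: -3/20 - 2737/600*i + 5/4*j


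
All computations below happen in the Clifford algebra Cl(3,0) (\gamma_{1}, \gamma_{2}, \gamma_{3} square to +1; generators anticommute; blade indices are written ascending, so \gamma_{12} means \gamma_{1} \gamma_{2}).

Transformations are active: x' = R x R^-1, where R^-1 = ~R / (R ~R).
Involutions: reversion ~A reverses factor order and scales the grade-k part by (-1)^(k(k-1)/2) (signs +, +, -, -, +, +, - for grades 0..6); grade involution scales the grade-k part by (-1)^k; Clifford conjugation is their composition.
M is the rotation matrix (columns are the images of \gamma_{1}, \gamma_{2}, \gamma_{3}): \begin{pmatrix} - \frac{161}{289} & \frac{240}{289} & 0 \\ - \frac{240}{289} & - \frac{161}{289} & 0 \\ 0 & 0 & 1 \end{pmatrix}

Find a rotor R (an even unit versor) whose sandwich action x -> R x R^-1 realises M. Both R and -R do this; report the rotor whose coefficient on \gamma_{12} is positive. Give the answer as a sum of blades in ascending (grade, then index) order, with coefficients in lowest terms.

Method: write R = a + b12*\gamma_{12} + b13*\gamma_{13} + b23*\gamma_{23} with a^2 + b12^2 + b13^2 + b23^2 = 1 (so R^-1 = ~R). Expanding the columns R e_j ~R gives tr M = 4a^2 - 1 and, from the antisymmetric part, M21 - M12 = -4a*b12, M13 - M31 = 4a*b13, M32 - M23 = -4a*b23.
Here tr M = -\frac{33}{289}, so a^2 = (1 + tr M)/4 = \frac{64}{289} and a = ±\frac{8}{17}. Taking a = \frac{8}{17}: M21 - M12 = -\frac{480}{289}, M13 - M31 = 0, M32 - M23 = 0, giving b12 = \frac{15}{17}, b13 = 0, b23 = 0, i.e. R = \frac{8}{17} + \frac{15}{17} \gamma_{12}.
Its \gamma_{12} coefficient is already positive.
Answer: \frac{8}{17} + \frac{15}{17} \gamma_{12}. Why the constraint matters: R and -R act identically through the sandwich — M has trace -\frac{33}{289} either way — so only the sign condition on \gamma_{12} picks one of the two preimages.


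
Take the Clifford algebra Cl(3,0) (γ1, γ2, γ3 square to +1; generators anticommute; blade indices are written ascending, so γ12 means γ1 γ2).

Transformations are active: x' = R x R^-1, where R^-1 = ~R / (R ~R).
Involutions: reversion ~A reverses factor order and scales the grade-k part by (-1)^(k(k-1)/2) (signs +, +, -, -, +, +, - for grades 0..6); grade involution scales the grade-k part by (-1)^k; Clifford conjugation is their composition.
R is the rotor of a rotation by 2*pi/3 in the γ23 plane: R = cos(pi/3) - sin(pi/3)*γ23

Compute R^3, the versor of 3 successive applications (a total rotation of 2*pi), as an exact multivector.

Half-angle bookkeeping: 3 applications in γ23 add up to rotor phase 3*pi/3 = pi, so R^3 = cos(pi) - sin(pi)*γ23.
cos(pi) = -1 and sin(pi) = 0, so R^3 = -1. The total rotation 2*pi is 1 full turn, so every vector returns to itself, yet the rotor is -1, on the OTHER sheet of the double cover (an odd number of 2*pi turns).
Answer: -1


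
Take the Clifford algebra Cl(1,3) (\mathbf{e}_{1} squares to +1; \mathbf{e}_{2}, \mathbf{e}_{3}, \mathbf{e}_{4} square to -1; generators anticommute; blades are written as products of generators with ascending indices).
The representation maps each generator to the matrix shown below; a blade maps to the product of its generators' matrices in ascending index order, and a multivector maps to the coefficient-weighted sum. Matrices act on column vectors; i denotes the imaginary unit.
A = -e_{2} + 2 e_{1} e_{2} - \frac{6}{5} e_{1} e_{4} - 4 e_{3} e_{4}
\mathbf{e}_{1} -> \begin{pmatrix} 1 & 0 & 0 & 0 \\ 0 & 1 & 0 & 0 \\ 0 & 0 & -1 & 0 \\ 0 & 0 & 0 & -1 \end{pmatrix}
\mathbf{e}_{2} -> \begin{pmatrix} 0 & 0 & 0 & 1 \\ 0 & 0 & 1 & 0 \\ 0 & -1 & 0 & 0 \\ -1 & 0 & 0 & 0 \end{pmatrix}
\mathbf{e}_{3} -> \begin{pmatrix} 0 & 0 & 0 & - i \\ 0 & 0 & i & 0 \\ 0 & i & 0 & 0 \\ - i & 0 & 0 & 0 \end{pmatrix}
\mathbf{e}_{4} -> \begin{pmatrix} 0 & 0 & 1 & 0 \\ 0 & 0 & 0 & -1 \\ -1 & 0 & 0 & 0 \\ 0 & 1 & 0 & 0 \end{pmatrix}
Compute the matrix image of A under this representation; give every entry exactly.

Bivector images (products of the table entries): rho(e_{1} e_{2}) = rho(\mathbf{e}_{1})rho(\mathbf{e}_{2}) = \begin{pmatrix} 0 & 0 & 0 & 1 \\ 0 & 0 & 1 & 0 \\ 0 & 1 & 0 & 0 \\ 1 & 0 & 0 & 0 \end{pmatrix}; rho(e_{1} e_{4}) = rho(\mathbf{e}_{1})rho(\mathbf{e}_{4}) = \begin{pmatrix} 0 & 0 & 1 & 0 \\ 0 & 0 & 0 & -1 \\ 1 & 0 & 0 & 0 \\ 0 & -1 & 0 & 0 \end{pmatrix}; rho(e_{3} e_{4}) = rho(\mathbf{e}_{3})rho(\mathbf{e}_{4}) = \begin{pmatrix} 0 & - i & 0 & 0 \\ - i & 0 & 0 & 0 \\ 0 & 0 & 0 & - i \\ 0 & 0 & - i & 0 \end{pmatrix}.
M = (-1)*rho(e_{2}) + (2)*rho(e_{1} e_{2}) + (-\frac{6}{5})*rho(e_{1} e_{4}) + (-4)*rho(e_{3} e_{4}), summed entrywise:
Answer: \begin{pmatrix} 0 & 4 i & - \frac{6}{5} & 1 \\ 4 i & 0 & 1 & \frac{6}{5} \\ - \frac{6}{5} & 3 & 0 & 4 i \\ 3 & \frac{6}{5} & 4 i & 0 \end{pmatrix}


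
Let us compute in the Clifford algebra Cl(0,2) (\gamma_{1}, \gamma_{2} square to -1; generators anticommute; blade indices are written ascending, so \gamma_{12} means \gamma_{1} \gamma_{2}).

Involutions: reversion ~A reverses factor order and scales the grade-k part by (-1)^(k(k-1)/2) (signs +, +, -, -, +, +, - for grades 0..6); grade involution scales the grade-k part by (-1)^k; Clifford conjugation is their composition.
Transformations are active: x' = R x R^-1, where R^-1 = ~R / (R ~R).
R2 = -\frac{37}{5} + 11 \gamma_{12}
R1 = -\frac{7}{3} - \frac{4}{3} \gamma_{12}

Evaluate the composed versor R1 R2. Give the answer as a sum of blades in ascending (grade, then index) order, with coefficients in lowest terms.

Distribute over the terms of R1 (each basis-blade product reordered to ascending indices, repeated generators contracted through their squares):
(-\frac{7}{3}) R2 = \frac{259}{15} - \frac{77}{3} \gamma_{12}
(-\frac{4}{3} \gamma_{12}) R2 = \frac{44}{3} + \frac{148}{15} \gamma_{12}
Summing the partial products and collecting blades:
Answer: \frac{479}{15} - \frac{79}{5} \gamma_{12}


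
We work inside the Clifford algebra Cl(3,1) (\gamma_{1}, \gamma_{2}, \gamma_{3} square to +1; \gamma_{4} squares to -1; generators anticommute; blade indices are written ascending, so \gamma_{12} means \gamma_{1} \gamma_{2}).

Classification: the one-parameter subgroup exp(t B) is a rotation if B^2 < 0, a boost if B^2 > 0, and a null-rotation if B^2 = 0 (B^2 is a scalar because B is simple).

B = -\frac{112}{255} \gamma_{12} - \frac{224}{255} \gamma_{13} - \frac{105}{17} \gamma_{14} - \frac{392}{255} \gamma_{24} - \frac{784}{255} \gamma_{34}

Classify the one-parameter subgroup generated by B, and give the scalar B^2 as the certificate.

B^2 term by term: the squares give (-\frac{112}{255})^2*(\gamma_{12})^2 + (-\frac{224}{255})^2*(\gamma_{13})^2 + (-\frac{105}{17})^2*(\gamma_{14})^2 + (-\frac{392}{255})^2*(\gamma_{24})^2 + (-\frac{784}{255})^2*(\gamma_{34})^2 = \frac{12544}{65025}*(-1) + \frac{50176}{65025}*(-1) + \frac{11025}{289}*(+1) + \frac{153664}{65025}*(+1) + \frac{614656}{65025}*(+1) = 49 (each basis 2-blade squares to minus the product of its generators' squares); cross terms between blades sharing an index anticommute and cancel; the commuting (index-disjoint) pairs give grade-4 terms 2*c*c'*(blade product), which cancel blade by blade — \gamma_{1234}: \frac{175616}{65025} - \frac{175616}{65025} = 0 — confirming B is simple. So B^2 = 49.
Answer: boost, certificate B^2 = 49. B^2 = 49 is basis-independent, so its sign is the whole story.


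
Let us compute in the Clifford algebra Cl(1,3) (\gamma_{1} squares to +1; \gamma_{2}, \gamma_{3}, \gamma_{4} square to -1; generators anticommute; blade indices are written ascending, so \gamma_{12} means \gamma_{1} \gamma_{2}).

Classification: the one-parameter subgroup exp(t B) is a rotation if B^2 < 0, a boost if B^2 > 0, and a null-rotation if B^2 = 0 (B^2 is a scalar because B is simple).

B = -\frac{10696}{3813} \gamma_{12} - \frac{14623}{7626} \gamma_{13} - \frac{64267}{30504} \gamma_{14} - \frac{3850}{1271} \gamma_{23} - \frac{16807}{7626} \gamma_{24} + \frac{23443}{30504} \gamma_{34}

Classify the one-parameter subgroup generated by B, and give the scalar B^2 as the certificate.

B^2 term by term: the squares give (-\frac{10696}{3813})^2*(\gamma_{12})^2 + (-\frac{14623}{7626})^2*(\gamma_{13})^2 + (-\frac{64267}{30504})^2*(\gamma_{14})^2 + (-\frac{3850}{1271})^2*(\gamma_{23})^2 + (-\frac{16807}{7626})^2*(\gamma_{24})^2 + (\frac{23443}{30504})^2*(\gamma_{34})^2 = \frac{114404416}{14538969}*(+1) + \frac{213832129}{58155876}*(+1) + \frac{4130247289}{930494016}*(+1) + \frac{14822500}{1615441}*(-1) + \frac{282475249}{58155876}*(-1) + \frac{549574249}{930494016}*(-1) = \frac{49}{36} (each basis 2-blade squares to minus the product of its generators' squares); cross terms between blades sharing an index anticommute and cancel; the commuting (index-disjoint) pairs give grade-4 terms 2*c*c'*(blade product), which cancel blade by blade — \gamma_{1234}: -\frac{62686582}{14538969} - \frac{245768761}{29077938} + \frac{123713975}{9692646} = 0 — confirming B is simple. So B^2 = \frac{49}{36}.
Answer: boost, certificate B^2 = \frac{49}{36}. The class reads off the invariant scalar \frac{49}{36} directly.


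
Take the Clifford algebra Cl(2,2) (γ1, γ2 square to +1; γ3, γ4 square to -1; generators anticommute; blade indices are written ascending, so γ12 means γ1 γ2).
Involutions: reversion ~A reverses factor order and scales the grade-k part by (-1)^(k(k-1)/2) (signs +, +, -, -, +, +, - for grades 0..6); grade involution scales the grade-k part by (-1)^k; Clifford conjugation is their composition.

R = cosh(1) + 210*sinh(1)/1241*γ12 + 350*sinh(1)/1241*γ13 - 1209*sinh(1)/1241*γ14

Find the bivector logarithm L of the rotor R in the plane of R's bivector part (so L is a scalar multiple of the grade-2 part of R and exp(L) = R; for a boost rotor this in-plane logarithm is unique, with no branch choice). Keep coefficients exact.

The scalar part of R is cosh(1), giving the rapidity magnitude (cosh is even); the bivector part supplies orientation, its quotient by sinh of the rapidity is the plane, and L = rapidity * plane — unique in that plane, since flipping both signs leaves L unchanged.
Concretely: cosh(rapidity) = cosh(1) gives rapidity = ±1, and since rapidity/sinh(rapidity) is even the sign is immaterial: L = (rapidity/sinh(rapidity)) * <R>_2 = (1/sinh(1)) * <R>_2.
Answer: 210/1241*γ12 + 350/1241*γ13 - 1209/1241*γ14


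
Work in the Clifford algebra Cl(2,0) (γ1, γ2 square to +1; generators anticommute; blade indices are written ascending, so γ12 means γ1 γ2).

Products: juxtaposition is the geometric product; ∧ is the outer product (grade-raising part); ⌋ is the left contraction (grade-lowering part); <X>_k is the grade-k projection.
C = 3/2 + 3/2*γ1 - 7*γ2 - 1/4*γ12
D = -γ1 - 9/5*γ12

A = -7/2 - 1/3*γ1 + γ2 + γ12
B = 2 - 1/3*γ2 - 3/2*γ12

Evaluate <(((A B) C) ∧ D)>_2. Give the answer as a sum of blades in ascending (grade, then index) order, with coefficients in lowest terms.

step 1: -35/6 + 1/2*γ1 + 11/3*γ2 + 265/36*γ12
step 2: -4583/144 - 1055/18*γ1 + 211/6*γ2 + 7/2*γ12
step 3: 4583/144*γ1 + 22189/240*γ12
step 4: 22189/240*γ12
Answer: 22189/240*γ12


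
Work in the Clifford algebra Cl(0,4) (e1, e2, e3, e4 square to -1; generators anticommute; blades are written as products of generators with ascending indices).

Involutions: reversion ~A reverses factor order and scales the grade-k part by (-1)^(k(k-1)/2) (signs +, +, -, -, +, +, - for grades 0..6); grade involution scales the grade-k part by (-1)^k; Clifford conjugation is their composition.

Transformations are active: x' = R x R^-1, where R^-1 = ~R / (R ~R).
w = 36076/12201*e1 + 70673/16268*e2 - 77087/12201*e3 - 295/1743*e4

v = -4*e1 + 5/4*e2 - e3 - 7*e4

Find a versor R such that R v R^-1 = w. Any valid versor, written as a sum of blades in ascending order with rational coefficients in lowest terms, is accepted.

Since q(v) = q(w) = -1081/16, the sum R = v + w = -12728/12201*e1 + 22752/4067*e2 - 89288/12201*e3 - 12496/1743*e4 does the job whenever invertible.
Answer: -12728/12201*e1 + 22752/4067*e2 - 89288/12201*e3 - 12496/1743*e4


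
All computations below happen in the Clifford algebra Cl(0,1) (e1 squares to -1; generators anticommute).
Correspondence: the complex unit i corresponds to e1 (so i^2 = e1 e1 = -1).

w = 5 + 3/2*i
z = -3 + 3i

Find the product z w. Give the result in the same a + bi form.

In blades: z = -3 + 3*e1, w = 5 + 3/2*e1.
Distribute z over w term by term (generator squares from the signature, products reordered to ascending indices): (-3)*w = -15 - 9/2*e1; (3*e1)*w = -9/2 + 15*e1.
Sum: -39/2 + 21/2*e1; translating back through the correspondence:
Answer: -39/2 + 21/2*i


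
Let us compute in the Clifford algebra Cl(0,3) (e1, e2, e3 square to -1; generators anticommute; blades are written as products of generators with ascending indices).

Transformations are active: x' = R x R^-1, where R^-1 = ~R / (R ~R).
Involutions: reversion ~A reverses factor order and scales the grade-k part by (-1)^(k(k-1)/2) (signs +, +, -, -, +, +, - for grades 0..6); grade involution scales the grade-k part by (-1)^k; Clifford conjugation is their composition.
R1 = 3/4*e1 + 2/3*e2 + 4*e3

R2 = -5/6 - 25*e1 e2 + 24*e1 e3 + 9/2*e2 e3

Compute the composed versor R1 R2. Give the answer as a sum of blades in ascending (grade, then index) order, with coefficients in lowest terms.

Distribute over the terms of R1 (each basis-blade product reordered to ascending indices, repeated generators contracted through their squares):
(3/4*e1) R2 = -5/8*e1 + 75/4*e2 - 18*e3 + 27/8*e1 e2 e3
(2/3*e2) R2 = -50/3*e1 - 5/9*e2 - 3*e3 - 16*e1 e2 e3
(4*e3) R2 = 96*e1 + 18*e2 - 10/3*e3 - 100*e1 e2 e3
Summing the partial products and collecting blades:
Answer: 1889/24*e1 + 1303/36*e2 - 73/3*e3 - 901/8*e1 e2 e3


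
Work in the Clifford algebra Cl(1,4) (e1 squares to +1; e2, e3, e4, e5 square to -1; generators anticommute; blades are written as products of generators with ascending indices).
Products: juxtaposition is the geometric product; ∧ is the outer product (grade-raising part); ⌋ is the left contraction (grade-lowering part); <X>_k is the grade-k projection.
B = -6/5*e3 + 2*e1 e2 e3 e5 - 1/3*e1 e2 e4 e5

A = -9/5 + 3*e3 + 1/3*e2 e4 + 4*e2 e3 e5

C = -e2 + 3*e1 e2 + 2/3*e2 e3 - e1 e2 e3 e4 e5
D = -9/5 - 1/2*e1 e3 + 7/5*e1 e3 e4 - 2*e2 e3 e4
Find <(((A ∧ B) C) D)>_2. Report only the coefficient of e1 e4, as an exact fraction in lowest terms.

step 1: 54/25*e3 + 2/5*e2 e3 e4 - 18/5*e1 e2 e3 e5 + 3/5*e1 e2 e4 e5 - e1 e2 e3 e4 e5
step 2: 1 + 36/25*e2 + 3/5*e3 + 10/3*e4 + 14/5*e1 e5 + 54/25*e2 e3 + 2/5*e3 e4 - 54/5*e3 e5 + 9/5*e4 e5 + 162/25*e1 e2 e3 + 6/5*e1 e3 e4 - 18/5*e1 e3 e5 + 19/15*e1 e4 e5 - 3*e3 e4 e5 + 54/25*e1 e2 e4 e5 + 3/5*e1 e3 e4 e5
step 3: -87/25 - 43/50*e1 + 181/125*e2 - 27/25*e3 - 57/25*e4 + 66/25*e5 + 87/25*e1 e2 - 31/6*e1 e3 + 68/5*e1 e4 - 96/25*e1 e5 + 1042/375*e2 e3 - 1284/125*e2 e4 + 6*e2 e5 + 54/25*e3 e4 + 1486/75*e3 e5 + 3/2*e4 e5 - 1368/125*e1 e2 e3 - 378/125*e1 e2 e4 - 6/5*e1 e2 e5 - 182/75*e1 e3 e4 + 333/25*e1 e3 e5 + 717/50*e1 e4 e5 - 2*e2 e3 e4 - 828/125*e2 e3 e5 - 108/5*e2 e4 e5 + 127/150*e3 e4 e5 - 252/125*e1 e2 e3 e4 - 38/15*e1 e2 e3 e5 - 1386/125*e1 e2 e4 e5 - 99/50*e1 e3 e4 e5 + 27/25*e2 e3 e4 e5 + 28/5*e1 e2 e3 e4 e5
step 4: 87/25*e1 e2 - 31/6*e1 e3 + 68/5*e1 e4 - 96/25*e1 e5 + 1042/375*e2 e3 - 1284/125*e2 e4 + 6*e2 e5 + 54/25*e3 e4 + 1486/75*e3 e5 + 3/2*e4 e5
Answer: 68/5


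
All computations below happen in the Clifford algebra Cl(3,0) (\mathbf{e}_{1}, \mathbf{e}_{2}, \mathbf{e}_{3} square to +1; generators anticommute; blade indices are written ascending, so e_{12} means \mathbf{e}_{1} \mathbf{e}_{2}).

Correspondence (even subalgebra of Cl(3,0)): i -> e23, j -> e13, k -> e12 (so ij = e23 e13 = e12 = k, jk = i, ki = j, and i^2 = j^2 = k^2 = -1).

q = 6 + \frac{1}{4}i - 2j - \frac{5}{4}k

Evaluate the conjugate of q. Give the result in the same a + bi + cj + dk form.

In blades: q = 6 - \frac{5}{4} e_{12} - 2 e_{13} + \frac{1}{4} e_{23}.
Quaternion conjugation is reversion on the even subalgebra: the scalar is fixed and every grade-2 blade flips sign, giving 6 + \frac{5}{4} e_{12} + 2 e_{13} - \frac{1}{4} e_{23}; translating back:
Answer: 6 - \frac{1}{4}i + 2j + \frac{5}{4}k


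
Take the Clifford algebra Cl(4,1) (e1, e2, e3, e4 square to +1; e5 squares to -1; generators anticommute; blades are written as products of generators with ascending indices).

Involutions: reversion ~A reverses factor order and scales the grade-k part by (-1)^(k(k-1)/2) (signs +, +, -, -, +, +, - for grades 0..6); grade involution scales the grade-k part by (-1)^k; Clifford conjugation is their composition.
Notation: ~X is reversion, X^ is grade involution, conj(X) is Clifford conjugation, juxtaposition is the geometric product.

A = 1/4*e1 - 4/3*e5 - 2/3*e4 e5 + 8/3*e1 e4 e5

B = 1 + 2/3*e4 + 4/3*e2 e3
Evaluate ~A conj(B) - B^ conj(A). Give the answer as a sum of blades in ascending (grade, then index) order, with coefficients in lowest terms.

first term: 1/4*e1 - 8/9*e5 - 1/6*e1 e4 - 16/9*e1 e5 - 2/9*e4 e5 - 1/3*e1 e2 e3 - 8/3*e1 e4 e5 + 16/9*e2 e3 e5 - 8/9*e2 e3 e4 e5 + 32/9*e1 e2 e3 e4 e5
second term: -1/4*e1 + 8/9*e5 - 1/6*e1 e4 + 16/9*e1 e5 - 2/9*e4 e5 - 1/3*e1 e2 e3 + 8/3*e1 e4 e5 + 16/9*e2 e3 e5 + 8/9*e2 e3 e4 e5 + 32/9*e1 e2 e3 e4 e5
Answer: 1/2*e1 - 16/9*e5 - 32/9*e1 e5 - 16/3*e1 e4 e5 - 16/9*e2 e3 e4 e5


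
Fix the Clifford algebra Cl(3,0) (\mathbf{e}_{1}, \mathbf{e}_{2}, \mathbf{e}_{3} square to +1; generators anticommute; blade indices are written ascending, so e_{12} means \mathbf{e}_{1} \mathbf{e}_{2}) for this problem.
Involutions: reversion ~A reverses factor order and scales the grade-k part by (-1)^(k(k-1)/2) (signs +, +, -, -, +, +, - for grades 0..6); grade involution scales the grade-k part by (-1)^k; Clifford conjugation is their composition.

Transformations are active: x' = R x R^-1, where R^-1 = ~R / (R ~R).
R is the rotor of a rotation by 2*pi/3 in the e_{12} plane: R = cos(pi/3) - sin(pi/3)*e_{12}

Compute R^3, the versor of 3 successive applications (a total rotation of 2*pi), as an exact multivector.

Because a rotor carries half the rotation angle, composing 3 copies of this e_{12}-plane rotor multiplies the phase: 3*(pi/3) = \pi, hence R^3 = cos(\pi) - sin(\pi)*e_{12}.
cos(\pi) = -1 and sin(\pi) = 0, so R^3 = -1. The total rotation 2*pi is 1 full turn, so every vector returns to itself, yet the rotor is -1, on the OTHER sheet of the double cover (an odd number of 2*pi turns).
Answer: -1


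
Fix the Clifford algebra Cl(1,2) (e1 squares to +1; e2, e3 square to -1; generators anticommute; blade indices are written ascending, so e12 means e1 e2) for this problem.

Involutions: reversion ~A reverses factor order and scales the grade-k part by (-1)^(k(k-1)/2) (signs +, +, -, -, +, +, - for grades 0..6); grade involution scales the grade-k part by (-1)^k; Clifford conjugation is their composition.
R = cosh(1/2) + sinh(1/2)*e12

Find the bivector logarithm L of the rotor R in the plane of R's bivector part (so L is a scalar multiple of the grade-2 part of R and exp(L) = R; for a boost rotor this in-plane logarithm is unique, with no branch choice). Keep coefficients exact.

The scalar part of R is cosh(1/2), so cosh pins the rapidity up to sign — the sign comes from the bivector part; dividing that part by sinh of the rapidity yields the plane, and the in-plane L = rapidity * plane is unique because the two sign choices cancel.
Concretely: cosh(rapidity) = cosh(1/2) gives rapidity = ±1/2, and since rapidity/sinh(rapidity) is even the sign is immaterial: L = (rapidity/sinh(rapidity)) * <R>_2 = (1/(2*sinh(1/2))) * <R>_2.
Answer: 1/2*e12


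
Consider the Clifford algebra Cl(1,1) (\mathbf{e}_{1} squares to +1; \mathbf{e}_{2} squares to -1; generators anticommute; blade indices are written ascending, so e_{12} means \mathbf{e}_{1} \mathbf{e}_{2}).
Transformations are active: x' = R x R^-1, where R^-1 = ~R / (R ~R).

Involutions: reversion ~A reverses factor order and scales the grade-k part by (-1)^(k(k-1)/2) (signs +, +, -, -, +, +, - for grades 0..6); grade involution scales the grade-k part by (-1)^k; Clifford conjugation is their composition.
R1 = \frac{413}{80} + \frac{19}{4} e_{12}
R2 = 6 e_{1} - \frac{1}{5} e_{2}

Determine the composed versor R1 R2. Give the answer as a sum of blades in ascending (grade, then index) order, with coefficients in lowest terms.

Distribute over the terms of R1 (each basis-blade product reordered to ascending indices, repeated generators contracted through their squares):
(\frac{413}{80}) R2 = \frac{1239}{40} e_{1} - \frac{413}{400} e_{2}
(\frac{19}{4} e_{12}) R2 = \frac{19}{20} e_{1} - \frac{57}{2} e_{2}
Summing the partial products and collecting blades:
Answer: \frac{1277}{40} e_{1} - \frac{11813}{400} e_{2}


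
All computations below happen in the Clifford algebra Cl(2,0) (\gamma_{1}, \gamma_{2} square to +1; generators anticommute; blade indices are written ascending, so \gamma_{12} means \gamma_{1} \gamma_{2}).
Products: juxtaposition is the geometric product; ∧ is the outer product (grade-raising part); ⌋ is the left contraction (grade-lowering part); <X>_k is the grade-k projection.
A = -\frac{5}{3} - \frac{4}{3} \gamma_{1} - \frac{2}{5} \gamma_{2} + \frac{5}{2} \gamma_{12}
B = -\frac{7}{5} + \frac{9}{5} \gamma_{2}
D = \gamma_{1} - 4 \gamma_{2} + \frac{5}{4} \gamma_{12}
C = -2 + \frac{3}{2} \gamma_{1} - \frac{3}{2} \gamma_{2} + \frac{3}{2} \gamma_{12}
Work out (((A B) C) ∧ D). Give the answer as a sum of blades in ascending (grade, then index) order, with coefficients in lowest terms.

step 1: \frac{121}{75} + \frac{191}{30} \gamma_{1} - \frac{61}{25} \gamma_{2} - \frac{59}{10} \gamma_{12}
step 2: \frac{113}{6} + \frac{659}{300} \gamma_{1} + \frac{1043}{50} \gamma_{2} + \frac{833}{100} \gamma_{12}
step 3: \frac{113}{6} \gamma_{1} - \frac{226}{3} \gamma_{2} - \frac{1221}{200} \gamma_{12}
Answer: \frac{113}{6} \gamma_{1} - \frac{226}{3} \gamma_{2} - \frac{1221}{200} \gamma_{12}


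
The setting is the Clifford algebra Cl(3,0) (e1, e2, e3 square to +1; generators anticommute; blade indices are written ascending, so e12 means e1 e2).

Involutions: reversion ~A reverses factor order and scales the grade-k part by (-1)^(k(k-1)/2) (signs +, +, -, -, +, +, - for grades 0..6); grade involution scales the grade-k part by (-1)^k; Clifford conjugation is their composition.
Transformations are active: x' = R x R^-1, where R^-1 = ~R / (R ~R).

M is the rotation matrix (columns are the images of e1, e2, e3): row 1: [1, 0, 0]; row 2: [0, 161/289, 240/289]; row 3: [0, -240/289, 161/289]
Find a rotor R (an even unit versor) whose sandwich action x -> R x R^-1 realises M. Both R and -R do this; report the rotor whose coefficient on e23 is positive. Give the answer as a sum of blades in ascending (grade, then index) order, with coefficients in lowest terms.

Method: write R = a + b12*e12 + b13*e13 + b23*e23 with a^2 + b12^2 + b13^2 + b23^2 = 1 (so R^-1 = ~R). Expanding the columns R e_j ~R gives tr M = 4a^2 - 1 and, from the antisymmetric part, M21 - M12 = -4a*b12, M13 - M31 = 4a*b13, M32 - M23 = -4a*b23.
Here tr M = 611/289, so a^2 = (1 + tr M)/4 = 225/289 and a = ±15/17. Taking a = 15/17: M21 - M12 = 0, M13 - M31 = 0, M32 - M23 = -480/289, giving b12 = 0, b13 = 0, b23 = 8/17, i.e. R = 15/17 + 8/17*e23.
Its e23 coefficient is already positive.
Answer: 15/17 + 8/17*e23. Why the constraint matters: R and -R act identically through the sandwich — M has trace 611/289 either way — so only the sign condition on e23 picks one of the two preimages.


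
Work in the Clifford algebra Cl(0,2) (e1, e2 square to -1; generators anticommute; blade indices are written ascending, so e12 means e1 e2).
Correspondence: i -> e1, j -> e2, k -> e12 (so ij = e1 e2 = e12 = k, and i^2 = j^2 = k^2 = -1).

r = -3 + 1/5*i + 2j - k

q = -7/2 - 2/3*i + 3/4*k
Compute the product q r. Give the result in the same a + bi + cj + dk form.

In blades: q = -7/2 - 2/3*e1 + 3/4*e12, r = -3 + 1/5*e1 + 2*e2 - e12.
Distribute q over r term by term (generator squares from the signature, products reordered to ascending indices): (-7/2)*r = 21/2 - 7/10*e1 - 7*e2 + 7/2*e12; (-2/3*e1)*r = 2/15 + 2*e1 - 2/3*e2 - 4/3*e12; (3/4*e12)*r = 3/4 - 3/2*e1 + 3/20*e2 - 9/4*e12.
Sum: 683/60 - 1/5*e1 - 451/60*e2 - 1/12*e12; translating back through the correspondence:
Answer: 683/60 - 1/5*i - 451/60*j - 1/12*k


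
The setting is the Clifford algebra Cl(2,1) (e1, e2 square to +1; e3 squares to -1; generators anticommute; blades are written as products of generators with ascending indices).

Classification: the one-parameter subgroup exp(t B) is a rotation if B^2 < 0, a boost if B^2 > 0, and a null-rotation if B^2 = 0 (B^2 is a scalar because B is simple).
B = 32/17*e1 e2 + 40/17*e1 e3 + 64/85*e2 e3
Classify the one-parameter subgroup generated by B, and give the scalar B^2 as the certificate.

B^2 term by term: the squares give (32/17)^2*(e1 e2)^2 + (40/17)^2*(e1 e3)^2 + (64/85)^2*(e2 e3)^2 = 1024/289*(-1) + 1600/289*(+1) + 4096/7225*(+1) = 64/25 (each basis 2-blade squares to minus the product of its generators' squares); cross terms between blades sharing an index anticommute and cancel. So B^2 = 64/25.
Answer: boost, certificate B^2 = 64/25. One invariant decides it: the square 64/25 survives every conjugation, and its sign is exactly the classification.


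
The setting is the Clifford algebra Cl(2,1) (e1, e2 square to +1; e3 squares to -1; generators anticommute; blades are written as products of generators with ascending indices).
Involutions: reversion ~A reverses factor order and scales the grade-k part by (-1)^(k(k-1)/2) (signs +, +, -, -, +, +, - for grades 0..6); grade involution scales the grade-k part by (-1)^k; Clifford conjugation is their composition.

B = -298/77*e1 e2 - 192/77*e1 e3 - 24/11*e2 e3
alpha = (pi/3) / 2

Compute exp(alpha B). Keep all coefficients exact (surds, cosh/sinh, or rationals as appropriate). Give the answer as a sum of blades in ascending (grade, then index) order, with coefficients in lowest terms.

B^2 term by term: the squares give (-298/77)^2*(e1 e2)^2 + (-192/77)^2*(e1 e3)^2 + (-24/11)^2*(e2 e3)^2 = 88804/5929*(-1) + 36864/5929*(+1) + 576/121*(+1) = -4 (each basis 2-blade squares to minus the product of its generators' squares); cross terms between blades sharing an index anticommute and cancel. So B^2 = -4.
B^2 = -4 — B^2 < 0, so the exponential closes trigonometrically: l = 2, alpha*l = pi/3, so exp(alpha B) = cos(pi/3) + (sin(pi/3)/2)*B = 1/2 + (sqrt(3)/4)*B.
Answer: 1/2 - 149*sqrt(3)/154*e1 e2 - 48*sqrt(3)/77*e1 e3 - 6*sqrt(3)/11*e2 e3


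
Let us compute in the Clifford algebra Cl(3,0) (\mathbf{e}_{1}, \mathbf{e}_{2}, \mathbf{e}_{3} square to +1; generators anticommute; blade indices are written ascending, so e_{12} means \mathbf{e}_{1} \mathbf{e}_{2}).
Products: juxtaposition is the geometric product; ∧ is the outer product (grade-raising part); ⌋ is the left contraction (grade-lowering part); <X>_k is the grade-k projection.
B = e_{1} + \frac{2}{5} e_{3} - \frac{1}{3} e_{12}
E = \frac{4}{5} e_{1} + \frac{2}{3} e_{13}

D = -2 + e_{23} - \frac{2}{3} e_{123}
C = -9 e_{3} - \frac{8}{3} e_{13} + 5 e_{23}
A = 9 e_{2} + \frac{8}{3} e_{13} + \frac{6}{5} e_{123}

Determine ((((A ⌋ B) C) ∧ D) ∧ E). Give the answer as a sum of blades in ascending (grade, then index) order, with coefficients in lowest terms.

step 1: 3 e_{1}
step 2: -8 e_{3} - 27 e_{13} + 15 e_{123}
step 3: 16 e_{3} + 54 e_{13} - 30 e_{123}
step 4: -\frac{64}{5} e_{13}
Answer: -\frac{64}{5} e_{13}


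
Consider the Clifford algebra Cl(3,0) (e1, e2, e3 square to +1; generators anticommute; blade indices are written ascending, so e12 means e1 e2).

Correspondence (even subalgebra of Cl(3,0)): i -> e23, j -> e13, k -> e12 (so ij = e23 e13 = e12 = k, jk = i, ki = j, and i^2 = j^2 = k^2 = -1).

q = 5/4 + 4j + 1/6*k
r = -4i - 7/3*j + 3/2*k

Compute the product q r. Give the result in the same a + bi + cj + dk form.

In blades: q = 5/4 + 1/6*e12 + 4*e13, r = 3/2*e12 - 7/3*e13 - 4*e23.
Distribute q over r term by term (generator squares from the signature, products reordered to ascending indices): (5/4)*r = 15/8*e12 - 35/12*e13 - 5*e23; (1/6*e12)*r = -1/4 - 2/3*e13 + 7/18*e23; (4*e13)*r = 28/3 + 16*e12 + 6*e23.
Sum: 109/12 + 143/8*e12 - 43/12*e13 + 25/18*e23; translating back through the correspondence:
Answer: 109/12 + 25/18*i - 43/12*j + 143/8*k


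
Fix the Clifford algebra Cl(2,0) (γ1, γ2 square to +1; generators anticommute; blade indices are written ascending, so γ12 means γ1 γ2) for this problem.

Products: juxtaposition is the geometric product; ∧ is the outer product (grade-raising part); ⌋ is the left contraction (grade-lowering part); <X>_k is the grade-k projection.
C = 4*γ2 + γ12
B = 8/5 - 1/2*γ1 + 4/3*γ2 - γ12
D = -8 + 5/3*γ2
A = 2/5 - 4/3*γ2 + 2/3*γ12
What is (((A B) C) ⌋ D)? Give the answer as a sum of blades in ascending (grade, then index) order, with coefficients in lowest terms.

step 1: -106/225 - 29/45*γ1 - 19/15*γ2
step 2: -76/15 + 19/15*γ1 - 569/225*γ2 - 686/225*γ12
step 3: 4903/135 - 76/9*γ2
Answer: 4903/135 - 76/9*γ2


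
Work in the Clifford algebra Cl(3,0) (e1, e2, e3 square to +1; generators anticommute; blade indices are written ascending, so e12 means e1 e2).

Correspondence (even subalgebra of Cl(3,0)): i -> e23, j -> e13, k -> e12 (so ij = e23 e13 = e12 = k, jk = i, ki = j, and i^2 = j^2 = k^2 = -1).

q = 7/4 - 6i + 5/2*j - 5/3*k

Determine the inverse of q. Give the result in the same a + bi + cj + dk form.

In blades: q = 7/4 - 5/3*e12 + 5/2*e13 - 6*e23.
With qbar = 7/4 + 5/3*e12 - 5/2*e13 + 6*e23 (scalar fixed, mapped units negated), q qbar = 6925/144 (the sum of squared coefficients), so q^-1 = qbar / (6925/144) = 252/6925 + 48/1385*e12 - 72/1385*e13 + 864/6925*e23; translating back:
Answer: 252/6925 + 864/6925*i - 72/1385*j + 48/1385*k


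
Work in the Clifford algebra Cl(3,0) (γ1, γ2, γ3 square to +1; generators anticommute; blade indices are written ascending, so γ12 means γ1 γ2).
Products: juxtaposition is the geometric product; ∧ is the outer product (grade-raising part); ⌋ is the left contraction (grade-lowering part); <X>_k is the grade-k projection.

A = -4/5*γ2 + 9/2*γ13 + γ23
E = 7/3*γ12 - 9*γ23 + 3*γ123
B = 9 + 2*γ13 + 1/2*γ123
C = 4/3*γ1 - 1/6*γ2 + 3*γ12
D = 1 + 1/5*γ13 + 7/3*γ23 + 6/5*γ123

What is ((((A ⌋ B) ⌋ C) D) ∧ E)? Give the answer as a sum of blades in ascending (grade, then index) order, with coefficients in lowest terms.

step 1: -9 - 1/2*γ1 + 9/4*γ2 + 2/5*γ13
step 2: -25/24 - 75/4*γ1 - 27*γ12
step 3: -25/24 - 75/4*γ1 + 573/20*γ3 - 27*γ12 - 1517/24*γ13 - 7031/360*γ23 - 45*γ123
step 4: -175/72*γ12 + 75/8*γ23 + 9299/40*γ123
Answer: -175/72*γ12 + 75/8*γ23 + 9299/40*γ123


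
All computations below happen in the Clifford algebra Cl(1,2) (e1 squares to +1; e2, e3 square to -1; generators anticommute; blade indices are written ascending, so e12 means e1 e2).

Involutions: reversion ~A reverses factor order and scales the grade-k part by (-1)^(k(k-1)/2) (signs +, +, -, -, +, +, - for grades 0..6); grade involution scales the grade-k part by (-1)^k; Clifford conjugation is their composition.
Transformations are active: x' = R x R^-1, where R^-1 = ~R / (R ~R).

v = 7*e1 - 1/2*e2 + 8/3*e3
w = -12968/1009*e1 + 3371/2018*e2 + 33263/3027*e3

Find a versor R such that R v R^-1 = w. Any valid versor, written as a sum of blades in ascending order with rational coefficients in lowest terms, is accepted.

Reasoning: v^2 = w^2 = 1499/36 since conjugation preserves the quadratic form; R = v + w = -5905/1009*e1 + 1181/1009*e2 + 41335/3027*e3 is then valid when invertible, keeping its own part and reversing (v - w)/2.
Answer: -5905/1009*e1 + 1181/1009*e2 + 41335/3027*e3


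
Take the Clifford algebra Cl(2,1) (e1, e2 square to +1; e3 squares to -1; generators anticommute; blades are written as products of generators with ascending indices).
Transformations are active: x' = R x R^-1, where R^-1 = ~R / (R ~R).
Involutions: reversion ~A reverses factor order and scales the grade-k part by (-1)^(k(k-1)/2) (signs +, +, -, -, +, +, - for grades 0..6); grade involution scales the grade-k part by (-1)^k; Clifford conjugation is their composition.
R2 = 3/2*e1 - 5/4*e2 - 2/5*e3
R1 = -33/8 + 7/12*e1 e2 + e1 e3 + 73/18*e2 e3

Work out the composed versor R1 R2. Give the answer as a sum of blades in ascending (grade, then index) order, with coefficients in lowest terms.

Distribute over the terms of R2 (each basis-blade product reordered to ascending indices, repeated generators contracted through their squares):
R1 (3/2*e1) = -99/16*e1 - 7/8*e2 - 3/2*e3 + 73/12*e1 e2 e3
R1 (-5/4*e2) = -35/48*e1 + 165/32*e2 + 365/72*e3 + 5/4*e1 e2 e3
R1 (-2/5*e3) = 2/5*e1 + 73/45*e2 + 33/20*e3 - 7/30*e1 e2 e3
Summing the partial products and collecting blades:
Answer: -391/60*e1 + 8501/1440*e2 + 1879/360*e3 + 71/10*e1 e2 e3


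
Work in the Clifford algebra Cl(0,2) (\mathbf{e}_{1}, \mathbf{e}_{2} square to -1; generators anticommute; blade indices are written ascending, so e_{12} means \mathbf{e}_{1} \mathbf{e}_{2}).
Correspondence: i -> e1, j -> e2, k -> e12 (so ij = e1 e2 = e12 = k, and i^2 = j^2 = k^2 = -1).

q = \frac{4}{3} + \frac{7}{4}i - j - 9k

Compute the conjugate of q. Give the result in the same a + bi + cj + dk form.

In blades: q = \frac{4}{3} + \frac{7}{4} e_{1} - e_{2} - 9 e_{12}.
Conjugation here is Clifford conjugation: the scalar is fixed and the grade-1 and grade-2 blades all flip sign, giving \frac{4}{3} - \frac{7}{4} e_{1} + e_{2} + 9 e_{12}; translating back:
Answer: \frac{4}{3} - \frac{7}{4}i + j + 9k


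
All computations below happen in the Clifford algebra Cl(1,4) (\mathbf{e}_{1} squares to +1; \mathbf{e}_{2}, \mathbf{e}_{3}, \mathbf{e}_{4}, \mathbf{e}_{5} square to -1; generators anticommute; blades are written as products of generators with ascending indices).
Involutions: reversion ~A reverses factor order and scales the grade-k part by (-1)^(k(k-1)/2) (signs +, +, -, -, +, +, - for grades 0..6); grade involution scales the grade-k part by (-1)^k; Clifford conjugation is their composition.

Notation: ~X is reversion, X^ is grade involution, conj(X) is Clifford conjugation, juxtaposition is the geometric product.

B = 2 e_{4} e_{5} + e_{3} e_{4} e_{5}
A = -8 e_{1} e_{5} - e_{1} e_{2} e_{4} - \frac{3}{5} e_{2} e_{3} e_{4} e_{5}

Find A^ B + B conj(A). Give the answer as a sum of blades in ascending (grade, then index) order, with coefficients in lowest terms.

first term: -\frac{3}{5} e_{2} - 16 e_{1} e_{4} + \frac{6}{5} e_{2} e_{3} - 2 e_{1} e_{2} e_{5} + 8 e_{1} e_{3} e_{4} + e_{1} e_{2} e_{3} e_{5}
second term: \frac{3}{5} e_{2} - 16 e_{1} e_{4} + \frac{6}{5} e_{2} e_{3} - 2 e_{1} e_{2} e_{5} + 8 e_{1} e_{3} e_{4} - e_{1} e_{2} e_{3} e_{5}
Answer: -32 e_{1} e_{4} + \frac{12}{5} e_{2} e_{3} - 4 e_{1} e_{2} e_{5} + 16 e_{1} e_{3} e_{4}


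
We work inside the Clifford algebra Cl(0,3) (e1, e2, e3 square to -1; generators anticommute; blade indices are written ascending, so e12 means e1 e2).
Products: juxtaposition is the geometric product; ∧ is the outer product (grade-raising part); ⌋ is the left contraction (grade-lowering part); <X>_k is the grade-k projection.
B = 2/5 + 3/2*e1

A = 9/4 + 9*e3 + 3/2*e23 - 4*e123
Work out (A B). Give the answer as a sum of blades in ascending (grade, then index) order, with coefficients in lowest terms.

step 1: 9/10 + 27/8*e1 + 18/5*e3 - 27/2*e13 + 33/5*e23 + 13/20*e123
Answer: 9/10 + 27/8*e1 + 18/5*e3 - 27/2*e13 + 33/5*e23 + 13/20*e123


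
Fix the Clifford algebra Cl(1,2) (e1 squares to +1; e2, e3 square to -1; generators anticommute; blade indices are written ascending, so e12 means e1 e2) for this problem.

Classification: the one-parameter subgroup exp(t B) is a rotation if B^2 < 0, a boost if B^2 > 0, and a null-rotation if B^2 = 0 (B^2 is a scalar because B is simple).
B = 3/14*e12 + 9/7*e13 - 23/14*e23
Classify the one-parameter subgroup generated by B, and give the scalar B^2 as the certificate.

B^2 term by term: the squares give (3/14)^2*(e12)^2 + (9/7)^2*(e13)^2 + (-23/14)^2*(e23)^2 = 9/196*(+1) + 81/49*(+1) + 529/196*(-1) = -1 (each basis 2-blade squares to minus the product of its generators' squares); cross terms between blades sharing an index anticommute and cancel. So B^2 = -1.
Answer: rotation, certificate B^2 = -1. Because -1 is invariant under every versor sandwich, the classification follows from its sign alone.


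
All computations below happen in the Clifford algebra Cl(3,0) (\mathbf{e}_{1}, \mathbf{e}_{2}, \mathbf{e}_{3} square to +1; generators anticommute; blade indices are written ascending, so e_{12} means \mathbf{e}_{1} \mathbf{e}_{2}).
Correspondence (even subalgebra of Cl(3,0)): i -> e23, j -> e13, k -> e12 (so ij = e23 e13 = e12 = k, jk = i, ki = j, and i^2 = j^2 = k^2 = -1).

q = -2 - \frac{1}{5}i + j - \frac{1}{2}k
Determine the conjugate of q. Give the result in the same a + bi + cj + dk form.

In blades: q = -2 - \frac{1}{2} e_{12} + e_{13} - \frac{1}{5} e_{23}.
Quaternion conjugation is reversion on the even subalgebra: the scalar is fixed and every grade-2 blade flips sign, giving -2 + \frac{1}{2} e_{12} - e_{13} + \frac{1}{5} e_{23}; translating back:
Answer: -2 + \frac{1}{5}i - j + \frac{1}{2}k


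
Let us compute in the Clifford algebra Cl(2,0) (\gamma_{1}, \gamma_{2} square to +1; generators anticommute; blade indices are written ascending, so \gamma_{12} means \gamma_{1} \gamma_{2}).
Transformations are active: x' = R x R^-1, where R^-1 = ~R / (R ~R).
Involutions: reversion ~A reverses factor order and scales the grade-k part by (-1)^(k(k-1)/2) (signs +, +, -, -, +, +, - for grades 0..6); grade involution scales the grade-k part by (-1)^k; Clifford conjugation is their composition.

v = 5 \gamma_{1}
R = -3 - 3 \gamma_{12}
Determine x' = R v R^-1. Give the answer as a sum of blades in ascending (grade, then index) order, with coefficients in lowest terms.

~R = -3 + 3 \gamma_{12}, and R ~R = 18, so R^-1 = ~R / (18).
R v = -15 \gamma_{1} + 15 \gamma_{2}
Answer: -5 \gamma_{2}


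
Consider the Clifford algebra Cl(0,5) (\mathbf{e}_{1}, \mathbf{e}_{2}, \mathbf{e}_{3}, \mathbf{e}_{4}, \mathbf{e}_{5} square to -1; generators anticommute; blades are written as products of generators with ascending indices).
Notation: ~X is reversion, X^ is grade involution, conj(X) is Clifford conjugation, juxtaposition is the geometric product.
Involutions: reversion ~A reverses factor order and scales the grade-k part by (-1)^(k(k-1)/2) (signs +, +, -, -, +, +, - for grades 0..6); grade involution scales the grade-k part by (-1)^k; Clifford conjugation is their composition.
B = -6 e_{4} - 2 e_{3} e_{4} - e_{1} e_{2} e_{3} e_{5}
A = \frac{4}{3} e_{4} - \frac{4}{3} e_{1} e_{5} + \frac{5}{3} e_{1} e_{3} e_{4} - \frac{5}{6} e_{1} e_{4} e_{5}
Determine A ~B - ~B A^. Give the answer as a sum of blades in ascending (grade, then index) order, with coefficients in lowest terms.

first term: 8 - \frac{10}{3} e_{1} + \frac{8}{3} e_{3} + 10 e_{1} e_{3} + 5 e_{1} e_{5} - \frac{4}{3} e_{2} e_{3} - \frac{5}{3} e_{1} e_{3} e_{5} - 8 e_{1} e_{4} e_{5} + \frac{5}{6} e_{2} e_{3} e_{4} + \frac{5}{3} e_{2} e_{4} e_{5} - \frac{8}{3} e_{1} e_{3} e_{4} e_{5} + \frac{4}{3} e_{1} e_{2} e_{3} e_{4} e_{5}
second term: -8 + \frac{10}{3} e_{1} + \frac{8}{3} e_{3} - 10 e_{1} e_{3} - 5 e_{1} e_{5} - \frac{4}{3} e_{2} e_{3} - \frac{5}{3} e_{1} e_{3} e_{5} - 8 e_{1} e_{4} e_{5} - \frac{5}{6} e_{2} e_{3} e_{4} - \frac{5}{3} e_{2} e_{4} e_{5} - \frac{8}{3} e_{1} e_{3} e_{4} e_{5} - \frac{4}{3} e_{1} e_{2} e_{3} e_{4} e_{5}
Answer: 16 - \frac{20}{3} e_{1} + 20 e_{1} e_{3} + 10 e_{1} e_{5} + \frac{5}{3} e_{2} e_{3} e_{4} + \frac{10}{3} e_{2} e_{4} e_{5} + \frac{8}{3} e_{1} e_{2} e_{3} e_{4} e_{5}
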